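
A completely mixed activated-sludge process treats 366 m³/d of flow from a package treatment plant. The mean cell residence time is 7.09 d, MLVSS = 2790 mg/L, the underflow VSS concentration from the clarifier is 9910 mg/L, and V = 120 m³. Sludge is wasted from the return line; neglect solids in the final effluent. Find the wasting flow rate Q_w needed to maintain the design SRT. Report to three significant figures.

Q_w ≈ 4.77 m³/d

Wasting from the return line (neglecting effluent solids): Q_w = V·X / (θ_c·X_r) = 120.0 × 2790 / (7.09 × 9910) = 4.765 m³/d.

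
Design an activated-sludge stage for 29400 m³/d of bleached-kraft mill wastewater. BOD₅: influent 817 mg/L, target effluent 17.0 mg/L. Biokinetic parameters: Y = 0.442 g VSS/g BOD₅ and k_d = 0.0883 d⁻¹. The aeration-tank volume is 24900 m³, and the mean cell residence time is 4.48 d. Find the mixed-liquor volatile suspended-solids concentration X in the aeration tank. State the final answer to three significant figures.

X ≈ 1340 mg/L

Solving the biomass balance for X: X = Y Q (S₀−S) θ_c / [V (1+k_d θ_c)] = 0.442 × 29400 × (817 − 17.0) × 4.48 / [24900 × (1 + 0.0883 × 4.48)] = 1340 mg/L.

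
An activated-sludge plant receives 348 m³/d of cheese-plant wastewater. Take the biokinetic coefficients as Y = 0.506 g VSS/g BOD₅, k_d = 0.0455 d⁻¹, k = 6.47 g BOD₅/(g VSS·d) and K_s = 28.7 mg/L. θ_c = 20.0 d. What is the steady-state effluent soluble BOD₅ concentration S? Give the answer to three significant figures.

S ≈ 0.862 mg/L

For a completely mixed reactor with recycle the Lawrence–McCarty relation gives S = K_s·(1 + k_d·θ_c) / [θ_c·(Y·k − k_d) − 1] = 28.7 × (1 + 0.0455 × 20.0) / [20.0 × (0.506 × 6.47 − 0.0455) − 1] = 54.82 / 63.57 = 0.8624 mg/L.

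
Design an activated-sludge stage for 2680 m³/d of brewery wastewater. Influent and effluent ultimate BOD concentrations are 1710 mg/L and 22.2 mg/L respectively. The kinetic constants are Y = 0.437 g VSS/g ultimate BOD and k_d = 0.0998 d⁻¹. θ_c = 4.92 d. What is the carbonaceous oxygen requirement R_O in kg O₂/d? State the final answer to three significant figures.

Y_obs = Y / (1 + k_d θ_c) = 0.437 / (1 + 0.0998 × 4.92) = 0.437 / 1.491 = 0.2931.
ΔS = 1710 − 22.2 = 1688 mg/L, so the substrate removal rate is 2680 × 1688/1000 = 4523 kg ultimate BOD/d.
P_X = Y_obs·Q·(S₀ − S) = 0.2931 × 4523 = 1326 kg VSS/d.
R_O = Q·(S₀ − S) − 1.42·P_X = 4523 − 1.42 × 1326 = 2641 kg O₂/d.

R_O ≈ 2640 kg O₂/d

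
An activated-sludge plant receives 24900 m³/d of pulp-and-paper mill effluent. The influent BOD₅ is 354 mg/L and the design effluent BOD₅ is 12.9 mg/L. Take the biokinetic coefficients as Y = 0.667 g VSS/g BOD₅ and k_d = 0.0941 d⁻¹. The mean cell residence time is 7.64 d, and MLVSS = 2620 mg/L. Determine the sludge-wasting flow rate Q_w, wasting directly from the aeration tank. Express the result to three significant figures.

Q_w ≈ 1260 m³/d

Rearranging the biomass balance for a CMAS with decay, V = Y·Q·ΔS·θ_c / [X·(1+k_d θ_c)] = 0.667 × 24900 × (354 − 12.9) × 7.64 / [2620 × (1 + 0.0941 × 7.64)] = 4.33×10^7 / 4504 = 9610 m³.
Wasting from the aeration tank: Q_w = V / θ_c = 9610 / 7.64 = 1258 m³/d.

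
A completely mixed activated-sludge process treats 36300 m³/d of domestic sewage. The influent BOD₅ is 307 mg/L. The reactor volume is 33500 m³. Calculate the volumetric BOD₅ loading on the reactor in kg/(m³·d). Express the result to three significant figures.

L_v ≈ 0.333 kg BOD₅/(m³·d)

Volumetric loading L_v = Q·S₀ / V = 36300 × 307 g/m³ / 33500 m³ = 332.7 g/(m³·d) = 0.3327 kg BOD₅/(m³·d).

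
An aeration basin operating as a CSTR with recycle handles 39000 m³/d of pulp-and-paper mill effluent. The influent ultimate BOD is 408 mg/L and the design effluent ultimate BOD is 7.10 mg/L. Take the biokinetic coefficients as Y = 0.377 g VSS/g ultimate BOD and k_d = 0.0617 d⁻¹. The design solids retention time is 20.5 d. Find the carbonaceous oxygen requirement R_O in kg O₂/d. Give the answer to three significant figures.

Observed yield with endogenous decay: Y_obs = Y / (1 + k_d·θ_c) = 0.377 / (1 + 0.0617 × 20.5) = 0.377 / 2.265 = 0.1665 g VSS/g ultimate BOD.
ΔS = 408 − 7.10 = 400.9 mg/L, so the substrate removal rate is 39000 × 400.9/1000 = 15635 kg ultimate BOD/d.
P_X = Y_obs·Q·(S₀ − S) = 0.1665 × 15635 = 2603 kg VSS/d.
R_O = Q·(S₀ − S) − 1.42·P_X = 15635 − 1.42 × 2603 = 11939 kg O₂/d.

R_O ≈ 11900 kg O₂/d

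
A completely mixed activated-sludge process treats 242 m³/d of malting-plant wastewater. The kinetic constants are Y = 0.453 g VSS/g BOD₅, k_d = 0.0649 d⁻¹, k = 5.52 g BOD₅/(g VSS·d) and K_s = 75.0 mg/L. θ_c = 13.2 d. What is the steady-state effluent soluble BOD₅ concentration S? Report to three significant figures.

For a completely mixed reactor with recycle the Lawrence–McCarty relation gives S = K_s·(1 + k_d·θ_c) / [θ_c·(Y·k − k_d) − 1] = 75.0 × (1 + 0.0649 × 13.2) / [13.2 × (0.453 × 5.52 − 0.0649) − 1] = 139.3 / 31.15 = 4.470 mg/L.

S ≈ 4.47 mg/L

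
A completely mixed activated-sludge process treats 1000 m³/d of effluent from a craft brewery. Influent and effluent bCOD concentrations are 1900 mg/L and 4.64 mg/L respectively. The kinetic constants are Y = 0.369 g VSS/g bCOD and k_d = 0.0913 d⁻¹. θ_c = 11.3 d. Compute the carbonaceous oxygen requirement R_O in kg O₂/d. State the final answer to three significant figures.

R_O ≈ 1410 kg O₂/d

Correct the yield for decay: Y_obs = Y/(1 + k_d θ_c) = 0.369 / (1 + 0.0913 × 11.3) = 0.369 / 2.032 = 0.1816.
Q·(S₀ − S) = 1000 × (1900 − 4.64) × 10⁻³ = 1895 kg/d removed.
Net sludge production P_X = 0.1816 × 1895 = 344.2 kg VSS/d.
R_O = Q·ΔS − 1.42 P_X = 1895 − 488.8 = 1407 kg O₂/d.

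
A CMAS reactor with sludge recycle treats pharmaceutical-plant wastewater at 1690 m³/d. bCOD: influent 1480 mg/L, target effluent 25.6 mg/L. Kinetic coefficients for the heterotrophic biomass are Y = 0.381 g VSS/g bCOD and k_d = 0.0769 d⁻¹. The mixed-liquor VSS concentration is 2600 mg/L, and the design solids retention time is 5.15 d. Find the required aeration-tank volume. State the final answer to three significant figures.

V ≈ 1330 m³

Steady-state biomass mass balance: V·X·(1 + k_d·θ_c) = Y·Q·(S₀ − S)·θ_c, so V = 0.381 × 1690 × (1480 − 25.6) × 5.15 / [2600 × (1 + 0.0769 × 5.15)] = 4.82×10^6 / 3630 = 1329 m³.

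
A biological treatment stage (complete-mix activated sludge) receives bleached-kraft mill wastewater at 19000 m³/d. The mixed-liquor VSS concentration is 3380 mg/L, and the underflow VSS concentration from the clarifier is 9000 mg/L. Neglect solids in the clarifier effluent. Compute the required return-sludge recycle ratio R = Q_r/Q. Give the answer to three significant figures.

R ≈ 0.601

Solids balance on the clarifier gives (1+R)X = R·X_r, so R = X/(X_r − X) = 3380 / (9000 − 3380) = 0.6014.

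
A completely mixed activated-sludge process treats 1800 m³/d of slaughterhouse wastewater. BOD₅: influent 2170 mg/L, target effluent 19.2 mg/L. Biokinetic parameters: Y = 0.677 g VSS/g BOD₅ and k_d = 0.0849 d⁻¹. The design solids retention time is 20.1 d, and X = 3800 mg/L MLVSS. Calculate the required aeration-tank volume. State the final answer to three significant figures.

Steady-state biomass mass balance: V·X·(1 + k_d·θ_c) = Y·Q·(S₀ − S)·θ_c, so V = 0.677 × 1800 × (2170 − 19.2) × 20.1 / [3800 × (1 + 0.0849 × 20.1)] = 5.27×10^7 / 10285 = 5122 m³.

V ≈ 5120 m³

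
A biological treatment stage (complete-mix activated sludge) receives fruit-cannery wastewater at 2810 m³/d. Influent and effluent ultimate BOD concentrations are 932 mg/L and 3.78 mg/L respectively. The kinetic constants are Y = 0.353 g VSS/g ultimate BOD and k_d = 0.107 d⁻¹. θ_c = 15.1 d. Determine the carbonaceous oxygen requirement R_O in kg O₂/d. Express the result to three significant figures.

Y_obs = Y / (1 + k_d θ_c) = 0.353 / (1 + 0.107 × 15.1) = 0.353 / 2.616 = 0.1350.
ΔS = 932 − 3.78 = 928.2 mg/L, so the substrate removal rate is 2810 × 928.2/1000 = 2608 kg ultimate BOD/d.
P_X = Y_obs·Q·(S₀ − S) = 0.1350 × 2608 = 352.0 kg VSS/d.
Carbonaceous O₂ demand = substrate oxidised − cell-mass equivalent = 2608 − 1.42 × 352.0 = 2108 kg O₂/d.

R_O ≈ 2110 kg O₂/d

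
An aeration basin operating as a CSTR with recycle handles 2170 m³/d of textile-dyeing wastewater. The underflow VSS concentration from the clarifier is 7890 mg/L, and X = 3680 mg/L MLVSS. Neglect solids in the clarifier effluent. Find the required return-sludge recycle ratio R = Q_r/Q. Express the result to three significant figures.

R ≈ 0.874

R = Q_r/Q = X/(X_r − X) = 3680 / (7890 − 3680) = 0.8741.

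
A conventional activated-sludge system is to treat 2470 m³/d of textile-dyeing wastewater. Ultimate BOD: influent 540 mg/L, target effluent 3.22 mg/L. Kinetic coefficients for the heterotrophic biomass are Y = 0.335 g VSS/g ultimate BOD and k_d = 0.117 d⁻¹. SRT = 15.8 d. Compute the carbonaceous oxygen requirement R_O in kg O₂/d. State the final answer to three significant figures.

Y_obs = Y / (1 + k_d θ_c) = 0.335 / (1 + 0.117 × 15.8) = 0.335 / 2.849 = 0.1176.
Substrate removed = Q·(S₀ − S) = 2470 m³/d × (540 − 3.22) g/m³ = 1.33×10^6 g/d = 1326 kg/d.
Biomass synthesised: P_X = Y_obs × 1326 = 155.9 kg VSS/d.
Carbonaceous O₂ demand = substrate oxidised − cell-mass equivalent = 1326 − 1.42 × 155.9 = 1104 kg O₂/d.

R_O ≈ 1100 kg O₂/d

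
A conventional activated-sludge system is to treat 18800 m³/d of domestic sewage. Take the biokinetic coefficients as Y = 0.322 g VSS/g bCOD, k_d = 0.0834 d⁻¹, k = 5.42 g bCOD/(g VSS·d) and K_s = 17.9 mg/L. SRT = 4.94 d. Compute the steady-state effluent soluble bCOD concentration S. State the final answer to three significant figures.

Effluent substrate depends only on kinetics and SRT: S = K_s(1 + k_d θ_c) / [θ_c(Yk − k_d) − 1] = 17.9 × (1 + 0.0834 × 4.94) / [4.94 × (0.322 × 5.42 − 0.0834) − 1] = 25.27 / 7.209 = 3.506 mg/L.

S ≈ 3.51 mg/L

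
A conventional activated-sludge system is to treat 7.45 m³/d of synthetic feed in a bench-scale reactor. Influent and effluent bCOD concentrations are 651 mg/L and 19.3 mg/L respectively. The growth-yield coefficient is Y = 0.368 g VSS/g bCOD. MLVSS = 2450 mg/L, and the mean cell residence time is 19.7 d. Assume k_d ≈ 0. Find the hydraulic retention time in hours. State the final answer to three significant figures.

τ ≈ 44.9 h

V·X = Y·Q·ΔS·θ_c gives V = 0.368 × 7.45 × (651 − 19.3) × 19.7 / 2450 = 13.93 m³.
Hydraulic retention time τ = V/Q = 13.93 / 7.45 = 1.869 d = 44.86 h.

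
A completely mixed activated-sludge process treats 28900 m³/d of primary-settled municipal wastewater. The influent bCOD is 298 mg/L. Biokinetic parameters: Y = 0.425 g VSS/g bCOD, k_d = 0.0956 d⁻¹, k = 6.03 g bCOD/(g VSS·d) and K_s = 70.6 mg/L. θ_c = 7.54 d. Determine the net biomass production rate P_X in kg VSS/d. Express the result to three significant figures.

For a completely mixed reactor with recycle the Lawrence–McCarty relation gives S = K_s·(1 + k_d·θ_c) / [θ_c·(Y·k − k_d) − 1] = 70.6 × (1 + 0.0956 × 7.54) / [7.54 × (0.425 × 6.03 − 0.0956) − 1] = 121.5 / 17.60 = 6.902 mg/L.
The observed yield is Y_obs = Y/(1 + k_d·θ_c) = 0.425 / (1 + 0.0956 × 7.54) = 0.425 / 1.721 = 0.2470 g VSS per g bCOD removed.
ΔS = 298 − 6.90 = 291.1 mg/L, so the substrate removal rate is 28900 × 291.1/1000 = 8413 kg bCOD/d.
Biomass produced: P_X = Y_obs·Q·ΔS = 0.2470 × 8413 ≈ 2078 kg VSS/d.

P_X ≈ 2080 kg VSS/d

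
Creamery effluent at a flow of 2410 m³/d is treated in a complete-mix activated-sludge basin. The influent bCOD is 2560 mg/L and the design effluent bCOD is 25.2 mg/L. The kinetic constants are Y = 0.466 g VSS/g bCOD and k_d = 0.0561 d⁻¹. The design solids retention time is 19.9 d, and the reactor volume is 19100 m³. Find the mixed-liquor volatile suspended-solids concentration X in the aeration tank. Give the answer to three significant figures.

From V·X·(1 + k_d·θ_c) = Y·Q·(S₀ − S)·θ_c: X = 0.466 × 2410 × (2560 − 25.2) × 19.9 / [19100 × (1 + 0.0561 × 19.9)] = 1401 mg/L.

X ≈ 1400 mg/L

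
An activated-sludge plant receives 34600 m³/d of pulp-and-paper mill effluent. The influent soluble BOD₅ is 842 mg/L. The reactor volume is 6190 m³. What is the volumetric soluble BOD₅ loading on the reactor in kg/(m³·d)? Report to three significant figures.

L_v ≈ 4.71 kg soluble BOD₅/(m³·d)

L_v = Q S₀ / V = 34600 × 842 × 10⁻³ / 6190 = 4.706 kg/(m³·d).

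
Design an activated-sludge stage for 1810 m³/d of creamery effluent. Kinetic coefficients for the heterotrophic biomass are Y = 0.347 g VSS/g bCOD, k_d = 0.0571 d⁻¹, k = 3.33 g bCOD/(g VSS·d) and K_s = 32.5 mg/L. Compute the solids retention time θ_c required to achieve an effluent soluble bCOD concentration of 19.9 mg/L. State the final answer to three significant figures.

θ_c ≈ 2.62 d

At the target effluent, Y k S/(K_s+S) = 0.347×3.33×19.9/52.40 = 0.4388 d⁻¹.
Then 1/θ_c = μ − k_d = 0.4388 − 0.0571 = 0.3817 d⁻¹, giving θ_c = 2.620 d.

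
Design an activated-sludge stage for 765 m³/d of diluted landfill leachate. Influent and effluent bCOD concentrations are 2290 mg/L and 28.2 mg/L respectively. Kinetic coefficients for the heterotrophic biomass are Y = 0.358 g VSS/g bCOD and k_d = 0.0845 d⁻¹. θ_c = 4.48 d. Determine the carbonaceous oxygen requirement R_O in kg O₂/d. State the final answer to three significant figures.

Y_obs = Y / (1 + k_d θ_c) = 0.358 / (1 + 0.0845 × 4.48) = 0.358 / 1.379 = 0.2597.
Q·(S₀ − S) = 765 × (2290 − 28.2) × 10⁻³ = 1730 kg/d removed.
Net sludge production P_X = 0.2597 × 1730 = 449.3 kg VSS/d.
R_O = Q·ΔS − 1.42 P_X = 1730 − 638.1 = 1092 kg O₂/d.

R_O ≈ 1090 kg O₂/d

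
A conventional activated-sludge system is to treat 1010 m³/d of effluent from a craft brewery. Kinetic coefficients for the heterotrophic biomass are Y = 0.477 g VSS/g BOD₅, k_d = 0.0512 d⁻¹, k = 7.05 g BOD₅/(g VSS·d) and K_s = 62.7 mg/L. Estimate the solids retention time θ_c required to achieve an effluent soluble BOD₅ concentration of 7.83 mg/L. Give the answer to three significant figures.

θ_c ≈ 3.10 d

From 1/θ_c = Y·k·S/(K_s + S) − k_d: Y·k·S/(K_s+S) = 0.477 × 7.05 × 7.83 / (62.7 + 7.83) = 0.3733 d⁻¹.
1/θ_c = 0.3733 − 0.0512 = 0.3221 d⁻¹, so θ_c = 3.104 d.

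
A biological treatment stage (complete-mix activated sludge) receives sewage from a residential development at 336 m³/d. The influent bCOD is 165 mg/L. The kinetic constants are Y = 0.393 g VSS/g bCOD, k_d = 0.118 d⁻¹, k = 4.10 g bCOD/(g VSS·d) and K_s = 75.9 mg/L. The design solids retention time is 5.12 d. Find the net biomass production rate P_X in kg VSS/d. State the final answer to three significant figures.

P_X ≈ 12.1 kg VSS/d

For a completely mixed reactor with recycle the Lawrence–McCarty relation gives S = K_s·(1 + k_d·θ_c) / [θ_c·(Y·k − k_d) − 1] = 75.9 × (1 + 0.118 × 5.12) / [5.12 × (0.393 × 4.10 − 0.118) − 1] = 121.8 / 6.646 = 18.32 mg/L.
Y_obs = Y / (1 + k_d θ_c) = 0.393 / (1 + 0.118 × 5.12) = 0.393 / 1.604 = 0.2450.
Q·(S₀ − S) = 336 × (165 − 18.3) × 10⁻³ = 49.29 kg/d removed.
Net biomass production P_X = Y_obs × Q·(S₀ − S) = 0.2450 × 49.29 = 12.08 kg VSS/d.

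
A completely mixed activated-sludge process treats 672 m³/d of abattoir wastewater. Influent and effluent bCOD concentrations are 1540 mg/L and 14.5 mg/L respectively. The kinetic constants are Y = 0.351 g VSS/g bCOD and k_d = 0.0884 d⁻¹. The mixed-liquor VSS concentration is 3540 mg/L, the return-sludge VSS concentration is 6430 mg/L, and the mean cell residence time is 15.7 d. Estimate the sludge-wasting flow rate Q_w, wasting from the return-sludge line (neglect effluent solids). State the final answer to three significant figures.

Q_w ≈ 23.4 m³/d

Rearranging the biomass balance for a CMAS with decay, V = Y·Q·ΔS·θ_c / [X·(1+k_d θ_c)] = 0.351 × 672 × (1540 − 14.5) × 15.7 / [3540 × (1 + 0.0884 × 15.7)] = 5.65×10^6 / 8453 = 668.3 m³.
Wasting from the return line (neglecting effluent solids): Q_w = V·X / (θ_c·X_r) = 668.3 × 3540 / (15.7 × 6430) = 23.44 m³/d.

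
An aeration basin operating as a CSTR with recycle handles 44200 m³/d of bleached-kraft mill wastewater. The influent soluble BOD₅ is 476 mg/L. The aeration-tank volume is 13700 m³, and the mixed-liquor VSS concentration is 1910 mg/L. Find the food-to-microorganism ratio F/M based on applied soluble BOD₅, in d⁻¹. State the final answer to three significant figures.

F/M ≈ 0.804 d⁻¹

F/M = Q·S₀ / (V·X) = 44200 × 476 / (13700 × 1910) = 0.8040 g soluble BOD₅·(g VSS·d)⁻¹.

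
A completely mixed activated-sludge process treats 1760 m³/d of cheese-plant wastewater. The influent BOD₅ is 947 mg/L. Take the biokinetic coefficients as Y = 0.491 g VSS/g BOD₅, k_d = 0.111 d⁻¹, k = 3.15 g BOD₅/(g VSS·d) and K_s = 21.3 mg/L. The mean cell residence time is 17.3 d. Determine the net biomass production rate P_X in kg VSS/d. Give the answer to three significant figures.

Effluent substrate depends only on kinetics and SRT: S = K_s(1 + k_d θ_c) / [θ_c(Yk − k_d) − 1] = 21.3 × (1 + 0.111 × 17.3) / [17.3 × (0.491 × 3.15 − 0.111) − 1] = 62.20 / 23.84 = 2.610 mg/L.
Y_obs = Y / (1 + k_d θ_c) = 0.491 / (1 + 0.111 × 17.3) = 0.491 / 2.920 = 0.1681.
Mass of BOD₅ removed per day: Q(S₀ − S) = 1760 × 944.4 g/m³ = 1662 kg/d.
So the net sludge growth is P_X = 0.1681 × 1662 = 279.5 kg VSS/d.

P_X ≈ 279 kg VSS/d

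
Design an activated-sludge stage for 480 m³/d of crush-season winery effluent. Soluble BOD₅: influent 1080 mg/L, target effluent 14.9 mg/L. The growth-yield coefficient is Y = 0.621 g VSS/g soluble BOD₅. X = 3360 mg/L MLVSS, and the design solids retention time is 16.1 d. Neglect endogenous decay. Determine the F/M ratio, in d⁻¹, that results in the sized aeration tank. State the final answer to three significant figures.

F/M ≈ 0.101 d⁻¹

Biomass mass balance (decay neglected): V·X = Y·Q·(S₀ − S)·θ_c, so V = 0.621 × 480 × (1080 − 14.9) × 16.1 / 3360 = 1521 m³.
Food-to-microorganism ratio F/M = Q S₀ / (V X) = 480 × 1080 / (1521 × 3360) = 0.1014 d⁻¹.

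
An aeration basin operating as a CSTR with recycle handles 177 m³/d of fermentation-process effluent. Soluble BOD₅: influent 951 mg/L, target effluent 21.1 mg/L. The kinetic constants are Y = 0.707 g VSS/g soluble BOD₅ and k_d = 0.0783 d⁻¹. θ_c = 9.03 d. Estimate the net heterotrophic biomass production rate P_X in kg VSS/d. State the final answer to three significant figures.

Observed yield with endogenous decay: Y_obs = Y / (1 + k_d·θ_c) = 0.707 / (1 + 0.0783 × 9.03) = 0.707 / 1.707 = 0.4142 g VSS/g soluble BOD₅.
Substrate removed = Q·(S₀ − S) = 177 m³/d × (951 − 21.1) g/m³ = 1.65×10^5 g/d = 164.6 kg/d.
P_X = Y_obs · Q(S₀ − S) = 0.4142 × 164.6 = 68.17 kg VSS/d.

P_X ≈ 68.2 kg VSS/d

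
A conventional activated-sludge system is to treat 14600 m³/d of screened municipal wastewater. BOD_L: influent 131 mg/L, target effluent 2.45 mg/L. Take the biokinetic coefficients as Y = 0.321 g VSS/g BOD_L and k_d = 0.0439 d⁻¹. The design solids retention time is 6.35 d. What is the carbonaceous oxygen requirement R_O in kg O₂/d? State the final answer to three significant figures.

The observed yield is Y_obs = Y/(1 + k_d·θ_c) = 0.321 / (1 + 0.0439 × 6.35) = 0.321 / 1.279 = 0.2510 g VSS per g BOD_L removed.
Mass of BOD_L removed per day: Q(S₀ − S) = 14600 × 128.6 g/m³ = 1877 kg/d.
P_X = Y_obs·Q·(S₀ − S) = 0.2510 × 1877 = 471.1 kg VSS/d.
Carbonaceous O₂ demand = substrate oxidised − cell-mass equivalent = 1877 − 1.42 × 471.1 = 1208 kg O₂/d.

R_O ≈ 1210 kg O₂/d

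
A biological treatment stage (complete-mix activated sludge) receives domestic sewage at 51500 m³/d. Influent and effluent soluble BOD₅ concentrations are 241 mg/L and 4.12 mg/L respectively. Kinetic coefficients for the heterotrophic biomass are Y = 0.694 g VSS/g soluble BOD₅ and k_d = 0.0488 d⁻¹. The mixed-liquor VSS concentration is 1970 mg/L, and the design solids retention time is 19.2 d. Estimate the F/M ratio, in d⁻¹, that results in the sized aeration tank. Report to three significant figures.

Steady-state biomass mass balance: V·X·(1 + k_d·θ_c) = Y·Q·(S₀ − S)·θ_c, so V = 0.694 × 51500 × (241 − 4.12) × 19.2 / [1970 × (1 + 0.0488 × 19.2)] = 1.63×10^8 / 3816 = 42600 m³.
Food-to-microorganism ratio F/M = Q S₀ / (V X) = 51500 × 241 / (42600 × 1970) = 0.1479 d⁻¹.

F/M ≈ 0.148 d⁻¹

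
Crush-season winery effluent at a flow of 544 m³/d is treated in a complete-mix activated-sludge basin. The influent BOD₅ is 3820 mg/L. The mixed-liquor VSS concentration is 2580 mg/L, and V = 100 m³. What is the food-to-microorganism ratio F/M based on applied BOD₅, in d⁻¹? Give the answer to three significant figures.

F/M = Q·S₀ / (V·X) = 544 × 3820 / (100.0 × 2580) = 8.055 g BOD₅·(g VSS·d)⁻¹.

F/M ≈ 8.05 d⁻¹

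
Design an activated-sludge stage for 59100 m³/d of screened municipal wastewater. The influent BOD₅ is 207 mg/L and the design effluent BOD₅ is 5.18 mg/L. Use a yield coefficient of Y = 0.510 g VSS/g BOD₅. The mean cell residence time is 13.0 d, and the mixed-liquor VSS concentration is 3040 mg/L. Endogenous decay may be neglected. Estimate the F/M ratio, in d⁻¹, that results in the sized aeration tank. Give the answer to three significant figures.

With k_d = 0 the design equation reduces to V = Y Q (S₀−S) θ_c / X = 0.510 × 59100 × (207 − 5.18) × 13.0 / 3040 = 26013 m³.
Food-to-microorganism ratio F/M = Q S₀ / (V X) = 59100 × 207 / (26013 × 3040) = 0.1547 d⁻¹.

F/M ≈ 0.155 d⁻¹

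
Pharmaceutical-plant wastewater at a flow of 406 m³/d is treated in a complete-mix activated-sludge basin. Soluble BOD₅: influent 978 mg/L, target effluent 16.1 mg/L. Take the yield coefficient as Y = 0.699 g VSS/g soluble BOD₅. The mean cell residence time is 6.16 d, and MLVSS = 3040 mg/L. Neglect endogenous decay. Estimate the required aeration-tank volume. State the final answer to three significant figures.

Biomass mass balance (decay neglected): V·X = Y·Q·(S₀ − S)·θ_c, so V = 0.699 × 406 × (978 − 16.1) × 6.16 / 3040 = 553.1 m³.

V ≈ 553 m³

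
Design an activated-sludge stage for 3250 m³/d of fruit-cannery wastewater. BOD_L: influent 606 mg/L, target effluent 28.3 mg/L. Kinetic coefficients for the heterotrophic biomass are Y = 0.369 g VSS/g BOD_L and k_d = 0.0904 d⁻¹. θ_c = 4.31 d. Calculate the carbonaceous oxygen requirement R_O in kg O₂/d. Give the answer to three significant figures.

R_O ≈ 1170 kg O₂/d

Correct the yield for decay: Y_obs = Y/(1 + k_d θ_c) = 0.369 / (1 + 0.0904 × 4.31) = 0.369 / 1.390 = 0.2655.
Substrate removed = Q·(S₀ − S) = 3250 m³/d × (606 − 28.3) g/m³ = 1.88×10^6 g/d = 1878 kg/d.
Biomass synthesised: P_X = Y_obs × 1878 = 498.6 kg VSS/d.
R_O = Q·(S₀ − S) − 1.42·P_X = 1878 − 1.42 × 498.6 = 1170 kg O₂/d.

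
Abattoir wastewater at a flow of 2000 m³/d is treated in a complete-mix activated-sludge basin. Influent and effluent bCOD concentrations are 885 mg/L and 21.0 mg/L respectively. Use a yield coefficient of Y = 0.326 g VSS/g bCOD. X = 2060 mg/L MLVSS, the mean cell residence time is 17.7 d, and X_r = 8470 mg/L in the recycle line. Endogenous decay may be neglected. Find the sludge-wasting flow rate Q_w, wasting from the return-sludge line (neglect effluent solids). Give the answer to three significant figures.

With k_d = 0 the design equation reduces to V = Y Q (S₀−S) θ_c / X = 0.326 × 2000 × (885 − 21.0) × 17.7 / 2060 = 4840 m³.
θ_c = V·X/(Q_w·X_r) when wasting from the recycle, so Q_w = V·X/(θ_c·X_r) = 4840 × 2060 / (17.7 × 8470) = 66.51 m³/d.

Q_w ≈ 66.5 m³/d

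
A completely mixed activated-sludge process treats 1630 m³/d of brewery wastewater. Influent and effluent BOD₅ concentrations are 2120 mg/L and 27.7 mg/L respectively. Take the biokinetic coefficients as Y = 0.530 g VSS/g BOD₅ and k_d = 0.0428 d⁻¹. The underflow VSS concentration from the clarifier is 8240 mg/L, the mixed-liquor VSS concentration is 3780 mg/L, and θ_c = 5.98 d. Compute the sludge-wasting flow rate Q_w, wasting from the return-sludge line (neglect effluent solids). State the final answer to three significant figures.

Rearranging the biomass balance for a CMAS with decay, V = Y·Q·ΔS·θ_c / [X·(1+k_d θ_c)] = 0.530 × 1630 × (2120 − 27.7) × 5.98 / [3780 × (1 + 0.0428 × 5.98)] = 1.08×10^7 / 4747 = 2277 m³.
Q_w = (V·X)/(θ_c X_r) = 2277 × 3780 / (5.98 × 8240) = 174.7 m³/d.

Q_w ≈ 175 m³/d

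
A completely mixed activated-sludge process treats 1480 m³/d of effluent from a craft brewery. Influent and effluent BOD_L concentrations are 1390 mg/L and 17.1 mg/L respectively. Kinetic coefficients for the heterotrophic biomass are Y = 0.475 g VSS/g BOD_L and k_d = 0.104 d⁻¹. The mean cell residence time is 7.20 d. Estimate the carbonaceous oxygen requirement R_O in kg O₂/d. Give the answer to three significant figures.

R_O ≈ 1250 kg O₂/d

Observed yield with endogenous decay: Y_obs = Y / (1 + k_d·θ_c) = 0.475 / (1 + 0.104 × 7.20) = 0.475 / 1.749 = 0.2716 g VSS/g BOD_L.
ΔS = 1390 − 17.1 = 1373 mg/L, so the substrate removal rate is 1480 × 1373/1000 = 2032 kg BOD_L/d.
Biomass synthesised: P_X = Y_obs × 2032 = 551.9 kg VSS/d.
R_O = Q·ΔS − 1.42 P_X = 2032 − 783.7 = 1248 kg O₂/d.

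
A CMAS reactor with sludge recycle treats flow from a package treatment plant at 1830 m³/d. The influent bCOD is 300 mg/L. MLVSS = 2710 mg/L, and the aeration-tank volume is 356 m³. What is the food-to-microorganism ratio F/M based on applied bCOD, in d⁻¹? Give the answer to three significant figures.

Food-to-microorganism ratio F/M = Q S₀ / (V X) = 1830 × 300 / (356.0 × 2710) = 0.5691 d⁻¹.

F/M ≈ 0.569 d⁻¹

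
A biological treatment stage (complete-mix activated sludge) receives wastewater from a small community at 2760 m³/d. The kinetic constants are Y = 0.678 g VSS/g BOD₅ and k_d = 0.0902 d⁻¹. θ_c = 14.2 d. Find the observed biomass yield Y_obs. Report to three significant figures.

Y_obs ≈ 0.297 g VSS/g BOD₅

Correct the yield for decay: Y_obs = Y/(1 + k_d θ_c) = 0.678 / (1 + 0.0902 × 14.2) = 0.678 / 2.281 = 0.2973.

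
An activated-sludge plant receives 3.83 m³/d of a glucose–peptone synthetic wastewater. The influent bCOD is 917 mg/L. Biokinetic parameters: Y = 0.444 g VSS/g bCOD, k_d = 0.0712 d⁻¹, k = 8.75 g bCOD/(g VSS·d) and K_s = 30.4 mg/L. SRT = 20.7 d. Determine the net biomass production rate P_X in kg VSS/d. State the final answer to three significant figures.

For a completely mixed reactor with recycle the Lawrence–McCarty relation gives S = K_s·(1 + k_d·θ_c) / [θ_c·(Y·k − k_d) − 1] = 30.4 × (1 + 0.0712 × 20.7) / [20.7 × (0.444 × 8.75 − 0.0712) − 1] = 75.20 / 77.95 = 0.9648 mg/L.
Y_obs = Y / (1 + k_d θ_c) = 0.444 / (1 + 0.0712 × 20.7) = 0.444 / 2.474 = 0.1795.
Substrate removed = Q·(S₀ − S) = 3.83 m³/d × (917 − 0.965) g/m³ = 3.51×10^3 g/d = 3.508 kg/d.
P_X = Y_obs · Q(S₀ − S) = 0.1795 × 3.508 = 0.6297 kg VSS/d.

P_X ≈ 0.630 kg VSS/d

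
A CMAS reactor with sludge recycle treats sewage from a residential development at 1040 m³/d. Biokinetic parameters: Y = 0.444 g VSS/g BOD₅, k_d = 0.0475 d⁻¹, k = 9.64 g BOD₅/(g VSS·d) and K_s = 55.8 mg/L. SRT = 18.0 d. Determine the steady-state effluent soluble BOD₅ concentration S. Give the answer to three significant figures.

S ≈ 1.38 mg/L

Effluent substrate depends only on kinetics and SRT: S = K_s(1 + k_d θ_c) / [θ_c(Yk − k_d) − 1] = 55.8 × (1 + 0.0475 × 18.0) / [18.0 × (0.444 × 9.64 − 0.0475) − 1] = 103.5 / 75.19 = 1.377 mg/L.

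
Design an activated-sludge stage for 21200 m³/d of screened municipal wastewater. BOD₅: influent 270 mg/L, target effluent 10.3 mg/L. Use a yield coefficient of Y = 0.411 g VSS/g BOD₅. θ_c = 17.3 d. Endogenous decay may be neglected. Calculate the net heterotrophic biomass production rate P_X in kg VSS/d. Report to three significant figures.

P_X ≈ 2260 kg VSS/d

With endogenous decay neglected, the observed yield equals the true yield: Y_obs = Y = 0.411 g VSS/g BOD₅.
Q·(S₀ − S) = 21200 × (270 − 10.3) × 10⁻³ = 5506 kg/d removed.
P_X = Y_obs · Q(S₀ − S) = 0.4110 × 5506 = 2263 kg VSS/d.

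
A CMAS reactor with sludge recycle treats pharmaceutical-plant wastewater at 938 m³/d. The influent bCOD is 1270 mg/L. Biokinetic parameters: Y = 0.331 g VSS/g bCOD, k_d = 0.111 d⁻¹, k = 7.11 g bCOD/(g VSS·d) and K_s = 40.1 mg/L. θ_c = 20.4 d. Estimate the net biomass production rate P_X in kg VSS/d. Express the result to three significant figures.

P_X ≈ 121 kg VSS/d

Effluent substrate depends only on kinetics and SRT: S = K_s(1 + k_d θ_c) / [θ_c(Yk − k_d) − 1] = 40.1 × (1 + 0.111 × 20.4) / [20.4 × (0.331 × 7.11 − 0.111) − 1] = 130.9 / 44.75 = 2.926 mg/L.
The observed yield is Y_obs = Y/(1 + k_d·θ_c) = 0.331 / (1 + 0.111 × 20.4) = 0.331 / 3.264 = 0.1014 g VSS per g bCOD removed.
Q·(S₀ − S) = 938 × (1270 − 2.93) × 10⁻³ = 1189 kg/d removed.
Net biomass production P_X = Y_obs × Q·(S₀ − S) = 0.1014 × 1189 = 120.5 kg VSS/d.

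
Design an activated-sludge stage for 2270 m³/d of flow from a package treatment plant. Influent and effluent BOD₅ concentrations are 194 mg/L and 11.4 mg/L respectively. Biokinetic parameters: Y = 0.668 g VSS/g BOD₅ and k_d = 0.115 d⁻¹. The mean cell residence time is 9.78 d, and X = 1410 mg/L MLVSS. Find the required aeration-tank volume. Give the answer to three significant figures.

Steady-state biomass mass balance: V·X·(1 + k_d·θ_c) = Y·Q·(S₀ − S)·θ_c, so V = 0.668 × 2270 × (194 − 11.4) × 9.78 / [1410 × (1 + 0.115 × 9.78)] = 2.71×10^6 / 2996 = 903.9 m³.

V ≈ 904 m³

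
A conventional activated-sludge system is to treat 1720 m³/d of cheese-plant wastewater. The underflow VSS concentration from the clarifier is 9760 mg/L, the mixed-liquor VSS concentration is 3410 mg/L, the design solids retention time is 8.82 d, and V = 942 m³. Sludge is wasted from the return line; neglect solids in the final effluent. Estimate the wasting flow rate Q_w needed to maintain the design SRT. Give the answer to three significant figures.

Q_w ≈ 37.3 m³/d

Wasting from the return line (neglecting effluent solids): Q_w = V·X / (θ_c·X_r) = 942.0 × 3410 / (8.82 × 9760) = 37.32 m³/d.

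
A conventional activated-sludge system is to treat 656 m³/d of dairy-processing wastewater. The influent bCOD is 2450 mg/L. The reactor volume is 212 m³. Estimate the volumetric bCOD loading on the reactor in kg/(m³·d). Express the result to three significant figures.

L_v ≈ 7.58 kg bCOD/(m³·d)

Volumetric loading L_v = Q·S₀ / V = 656 × 2450 g/m³ / 212.0 m³ = 7581 g/(m³·d) = 7.581 kg bCOD/(m³·d).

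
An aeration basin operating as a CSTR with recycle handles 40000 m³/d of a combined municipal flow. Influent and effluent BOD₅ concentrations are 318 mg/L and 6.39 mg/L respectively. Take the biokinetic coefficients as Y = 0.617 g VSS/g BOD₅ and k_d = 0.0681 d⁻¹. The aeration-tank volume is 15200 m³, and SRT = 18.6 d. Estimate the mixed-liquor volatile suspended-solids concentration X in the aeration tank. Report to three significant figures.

X = Y·Q·ΔS·θ_c / [V·(1 + k_d θ_c)] = 0.617 × 40000 × (318 − 6.39) × 18.6 / [15200 × (1 + 0.0681 × 18.6)] = 4152 mg/L.

X ≈ 4150 mg/L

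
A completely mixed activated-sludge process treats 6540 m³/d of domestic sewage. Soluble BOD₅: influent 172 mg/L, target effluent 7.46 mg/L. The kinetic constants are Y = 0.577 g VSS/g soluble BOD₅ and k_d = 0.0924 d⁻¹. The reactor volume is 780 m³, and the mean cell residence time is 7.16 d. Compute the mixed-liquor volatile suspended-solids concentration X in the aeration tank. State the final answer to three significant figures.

X ≈ 3430 mg/L

X = Y·Q·ΔS·θ_c / [V·(1 + k_d θ_c)] = 0.577 × 6540 × (172 − 7.46) × 7.16 / [780 × (1 + 0.0924 × 7.16)] = 3430 mg/L.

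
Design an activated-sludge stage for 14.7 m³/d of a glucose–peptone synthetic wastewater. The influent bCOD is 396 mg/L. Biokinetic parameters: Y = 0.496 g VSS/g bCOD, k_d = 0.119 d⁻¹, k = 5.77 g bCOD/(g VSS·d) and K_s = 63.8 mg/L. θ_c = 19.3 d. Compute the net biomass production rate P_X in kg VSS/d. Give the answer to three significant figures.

P_X ≈ 0.867 kg VSS/d

For a completely mixed reactor with recycle the Lawrence–McCarty relation gives S = K_s·(1 + k_d·θ_c) / [θ_c·(Y·k − k_d) − 1] = 63.8 × (1 + 0.119 × 19.3) / [19.3 × (0.496 × 5.77 − 0.119) − 1] = 210.3 / 51.94 = 4.050 mg/L.
Correct the yield for decay: Y_obs = Y/(1 + k_d θ_c) = 0.496 / (1 + 0.119 × 19.3) = 0.496 / 3.297 = 0.1505.
ΔS = 396 − 4.05 = 391.9 mg/L, so the substrate removal rate is 14.7 × 391.9/1000 = 5.762 kg bCOD/d.
P_X = Y_obs · Q(S₀ − S) = 0.1505 × 5.762 = 0.8669 kg VSS/d.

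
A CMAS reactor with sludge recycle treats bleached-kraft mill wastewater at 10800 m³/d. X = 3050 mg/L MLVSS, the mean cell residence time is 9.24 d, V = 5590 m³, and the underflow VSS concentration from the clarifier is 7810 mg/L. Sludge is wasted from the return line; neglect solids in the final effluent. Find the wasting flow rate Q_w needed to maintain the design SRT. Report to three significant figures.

Wasting from the return line (neglecting effluent solids): Q_w = V·X / (θ_c·X_r) = 5590 × 3050 / (9.24 × 7810) = 236.3 m³/d.

Q_w ≈ 236 m³/d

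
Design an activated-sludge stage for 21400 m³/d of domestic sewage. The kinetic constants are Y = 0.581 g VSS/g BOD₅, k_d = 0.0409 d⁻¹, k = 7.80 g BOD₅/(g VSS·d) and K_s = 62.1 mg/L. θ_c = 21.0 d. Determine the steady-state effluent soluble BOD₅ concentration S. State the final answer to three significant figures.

S ≈ 1.24 mg/L

From the Monod/SRT balance for a CMAS, S = K_s·(1+k_d θ_c)/[θ_c·(Y k − k_d) − 1] = 62.1 × (1 + 0.0409 × 21.0) / [21.0 × (0.581 × 7.80 − 0.0409) − 1] = 115.4 / 93.31 = 1.237 mg/L.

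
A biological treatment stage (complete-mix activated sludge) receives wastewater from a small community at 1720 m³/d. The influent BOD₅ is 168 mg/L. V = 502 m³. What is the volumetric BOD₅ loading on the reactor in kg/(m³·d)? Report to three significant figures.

Volumetric loading L_v = Q·S₀ / V = 1720 × 168 g/m³ / 502.0 m³ = 575.6 g/(m³·d) = 0.5756 kg BOD₅/(m³·d).

L_v ≈ 0.576 kg BOD₅/(m³·d)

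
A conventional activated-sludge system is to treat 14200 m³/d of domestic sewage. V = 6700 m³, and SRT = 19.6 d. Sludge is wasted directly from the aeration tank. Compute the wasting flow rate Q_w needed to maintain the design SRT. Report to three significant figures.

Q_w ≈ 342 m³/d

With mixed-liquor wasting, θ_c = V/Q_w, so Q_w = V/θ_c = 6700/19.6 = 341.8 m³/d.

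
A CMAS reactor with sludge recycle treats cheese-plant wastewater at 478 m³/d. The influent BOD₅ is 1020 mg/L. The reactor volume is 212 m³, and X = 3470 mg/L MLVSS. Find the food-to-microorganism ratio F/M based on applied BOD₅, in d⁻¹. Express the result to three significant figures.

F/M ≈ 0.663 d⁻¹

F/M = Q·S₀ / (V·X) = 478 × 1020 / (212.0 × 3470) = 0.6628 g BOD₅·(g VSS·d)⁻¹.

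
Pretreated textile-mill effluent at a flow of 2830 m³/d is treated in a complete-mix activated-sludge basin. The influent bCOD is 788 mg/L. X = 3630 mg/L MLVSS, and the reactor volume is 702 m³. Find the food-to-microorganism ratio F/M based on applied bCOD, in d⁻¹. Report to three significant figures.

F/M = Q·S₀ / (V·X) = 2830 × 788 / (702.0 × 3630) = 0.8751 g bCOD·(g VSS·d)⁻¹.

F/M ≈ 0.875 d⁻¹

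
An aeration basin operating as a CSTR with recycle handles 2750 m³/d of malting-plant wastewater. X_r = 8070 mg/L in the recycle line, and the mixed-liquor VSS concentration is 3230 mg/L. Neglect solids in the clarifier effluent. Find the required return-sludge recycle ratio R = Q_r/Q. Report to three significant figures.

R = Q_r/Q = X/(X_r − X) = 3230 / (8070 − 3230) = 0.6674.

R ≈ 0.667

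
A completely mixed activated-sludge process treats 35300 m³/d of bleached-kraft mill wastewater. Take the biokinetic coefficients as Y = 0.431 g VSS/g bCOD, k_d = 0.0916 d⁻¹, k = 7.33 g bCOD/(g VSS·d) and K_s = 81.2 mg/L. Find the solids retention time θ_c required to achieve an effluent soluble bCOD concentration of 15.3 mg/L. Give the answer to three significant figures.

θ_c ≈ 2.44 d

Specific growth rate at S = 15.3 mg/L: μ = YkS/(K_s+S) = 0.431·7.33·15.3/(81.2+15.3) = 0.5009 d⁻¹.
1/θ_c = 0.5009 − 0.0916 = 0.4093 d⁻¹, so θ_c = 2.443 d.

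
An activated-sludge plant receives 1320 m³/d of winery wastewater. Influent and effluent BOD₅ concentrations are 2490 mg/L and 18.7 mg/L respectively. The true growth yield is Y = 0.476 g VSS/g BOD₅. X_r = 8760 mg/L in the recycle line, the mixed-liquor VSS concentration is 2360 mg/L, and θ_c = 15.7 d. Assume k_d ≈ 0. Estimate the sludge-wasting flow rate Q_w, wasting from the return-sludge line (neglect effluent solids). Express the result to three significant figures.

With k_d = 0 the design equation reduces to V = Y Q (S₀−S) θ_c / X = 0.476 × 1320 × (2490 − 18.7) × 15.7 / 2360 = 10330 m³.
Q_w = (V·X)/(θ_c X_r) = 10330 × 2360 / (15.7 × 8760) = 177.3 m³/d.

Q_w ≈ 177 m³/d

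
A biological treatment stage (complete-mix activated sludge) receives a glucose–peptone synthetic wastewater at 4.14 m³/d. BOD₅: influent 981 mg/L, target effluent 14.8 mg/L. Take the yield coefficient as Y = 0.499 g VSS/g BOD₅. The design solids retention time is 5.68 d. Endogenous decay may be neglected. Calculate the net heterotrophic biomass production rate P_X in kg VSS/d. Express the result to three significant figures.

Since k_d ≈ 0, Y_obs = Y = 0.499 g VSS/g BOD₅.
Q·(S₀ − S) = 4.14 × (981 − 14.8) × 10⁻³ = 4.000 kg/d removed.
Biomass produced: P_X = Y_obs·Q·ΔS = 0.4990 × 4.000 ≈ 1.996 kg VSS/d.

P_X ≈ 2.00 kg VSS/d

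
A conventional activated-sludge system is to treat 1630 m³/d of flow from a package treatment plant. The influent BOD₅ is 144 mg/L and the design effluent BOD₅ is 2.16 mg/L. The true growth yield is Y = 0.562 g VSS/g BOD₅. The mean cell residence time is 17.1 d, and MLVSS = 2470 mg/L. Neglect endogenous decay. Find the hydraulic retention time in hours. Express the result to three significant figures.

Biomass mass balance (decay neglected): V·X = Y·Q·(S₀ − S)·θ_c, so V = 0.562 × 1630 × (144 − 2.16) × 17.1 / 2470 = 899.5 m³.
HRT = V/Q = 899.5 m³ / 1630 m³·d⁻¹ = 0.5519 d × 24 = 13.24 h.

τ ≈ 13.2 h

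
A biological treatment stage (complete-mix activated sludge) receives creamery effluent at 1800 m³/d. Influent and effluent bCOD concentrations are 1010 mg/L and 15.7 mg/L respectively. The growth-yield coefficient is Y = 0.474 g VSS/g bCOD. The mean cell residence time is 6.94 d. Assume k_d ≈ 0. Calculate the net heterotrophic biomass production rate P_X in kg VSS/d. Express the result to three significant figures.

P_X ≈ 848 kg VSS/d

No decay correction is needed, so Y_obs = Y = 0.474.
Q·(S₀ − S) = 1800 × (1010 − 15.7) × 10⁻³ = 1790 kg/d removed.
Biomass produced: P_X = Y_obs·Q·ΔS = 0.4740 × 1790 ≈ 848.3 kg VSS/d.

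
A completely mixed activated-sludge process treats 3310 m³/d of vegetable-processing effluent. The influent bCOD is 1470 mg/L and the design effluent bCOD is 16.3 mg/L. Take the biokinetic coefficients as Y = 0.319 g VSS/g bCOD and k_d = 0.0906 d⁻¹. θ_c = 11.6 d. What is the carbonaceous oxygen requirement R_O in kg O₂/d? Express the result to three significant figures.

Y_obs = Y / (1 + k_d θ_c) = 0.319 / (1 + 0.0906 × 11.6) = 0.319 / 2.051 = 0.1555.
Q·(S₀ − S) = 3310 × (1470 − 16.3) × 10⁻³ = 4812 kg/d removed.
Net sludge production P_X = 0.1555 × 4812 = 748.4 kg VSS/d.
R_O = Q·ΔS − 1.42 P_X = 4812 − 1063 = 3749 kg O₂/d.

R_O ≈ 3750 kg O₂/d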